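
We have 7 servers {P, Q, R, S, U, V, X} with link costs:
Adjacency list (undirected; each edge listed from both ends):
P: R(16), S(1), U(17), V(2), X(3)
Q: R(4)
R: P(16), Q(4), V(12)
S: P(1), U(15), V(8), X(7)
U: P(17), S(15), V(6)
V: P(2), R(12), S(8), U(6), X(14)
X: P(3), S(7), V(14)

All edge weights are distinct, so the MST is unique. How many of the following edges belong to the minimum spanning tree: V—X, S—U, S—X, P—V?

Sort edges by weight, then run Kruskal:
P—S (1): add. Components now {V} {P,S} {Q} {U} {X} {R}
P—V (2): add. Components now {P,S,V} {Q} {U} {X} {R}
P—X (3): add. Components now {P,S,V,X} {Q} {U} {R}
Q—R (4): add. Components now {P,S,V,X} {Q,R} {U}
U—V (6): add. Components now {P,S,U,V,X} {Q,R}
S—X (7): skip — S and X already connected.
S—V (8): skip — V and S already connected.
R—V (12): add. Components now {P,Q,R,S,U,V,X}
MST edge set: {P—S, P—V, P—X, Q—R, U—V, R—V}.
Of the listed edges, {P—V} are in the MST → 1.

1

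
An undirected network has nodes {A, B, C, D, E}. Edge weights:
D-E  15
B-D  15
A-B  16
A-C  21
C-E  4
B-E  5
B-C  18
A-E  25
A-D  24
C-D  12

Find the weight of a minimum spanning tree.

Kruskal's algorithm — process edges by increasing weight (ties by edge label):
C-E (4): add — endpoints in different components.
B-E (5): add — endpoints in different components.
C-D (12): add — endpoints in different components.
B-D (15): skip — B and D already connected.
D-E (15): skip — D and E already connected.
A-B (16): add — endpoints in different components.
MST edges: C-E, B-E, C-D, A-B; total weight 4+5+12+16 = 37.

37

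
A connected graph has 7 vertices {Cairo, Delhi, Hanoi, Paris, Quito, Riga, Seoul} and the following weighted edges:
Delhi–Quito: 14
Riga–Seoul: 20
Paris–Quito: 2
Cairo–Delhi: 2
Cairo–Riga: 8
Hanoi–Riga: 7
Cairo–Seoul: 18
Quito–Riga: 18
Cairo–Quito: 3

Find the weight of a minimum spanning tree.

Kruskal: consider edges lightest-first.
Cairo–Delhi (2): add — endpoints in different components.
Paris–Quito (2): add — endpoints in different components.
Cairo–Quito (3): add — endpoints in different components.
Hanoi–Riga (7): add — endpoints in different components.
Cairo–Riga (8): add — endpoints in different components.
Delhi–Quito (14): skip — Quito and Delhi already connected.
Cairo–Seoul (18): add — endpoints in different components.
MST edges: Cairo–Delhi, Paris–Quito, Cairo–Quito, Hanoi–Riga, Cairo–Riga, Cairo–Seoul; total weight 2+2+3+7+8+18 = 40.

40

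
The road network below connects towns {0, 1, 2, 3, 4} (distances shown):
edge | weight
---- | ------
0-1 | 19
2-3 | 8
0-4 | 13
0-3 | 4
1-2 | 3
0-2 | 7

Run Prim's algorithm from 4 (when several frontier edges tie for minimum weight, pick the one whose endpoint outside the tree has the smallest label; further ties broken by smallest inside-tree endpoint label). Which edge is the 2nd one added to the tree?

Grow the tree from 4 using Prim:
Step 1: frontier [0-4 13] → take 0-4 (13); add 0.
Step 2: frontier [0-3 4, 0-2 7, 0-1 19] → take 0-3 (4); add 3.
Step 3: frontier [0-2 7, 0-1 19, 2-3 8] → take 0-2 (7); add 2.
Step 4: frontier [0-1 19, 1-2 3] → take 1-2 (3); add 1.
The 2nd edge added is 0-3.

0-3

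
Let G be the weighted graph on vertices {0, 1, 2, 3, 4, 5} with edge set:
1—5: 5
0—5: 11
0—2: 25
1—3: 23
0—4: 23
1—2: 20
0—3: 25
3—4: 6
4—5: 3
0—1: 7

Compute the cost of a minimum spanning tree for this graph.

41

Sort edges by weight, then run Kruskal:
4—5 (3): add. Components now {0} {1} {2} {3} {4,5}
1—5 (5): add. Components now {0} {1,4,5} {2} {3}
3—4 (6): add. Components now {0} {1,3,4,5} {2}
0—1 (7): add. Components now {0,1,3,4,5} {2}
0—5 (11): skip — 0 and 5 already connected.
1—2 (20): add. Components now {0,1,2,3,4,5}
MST edges: 4—5, 1—5, 3—4, 0—1, 1—2; total weight 3+5+6+7+20 = 41.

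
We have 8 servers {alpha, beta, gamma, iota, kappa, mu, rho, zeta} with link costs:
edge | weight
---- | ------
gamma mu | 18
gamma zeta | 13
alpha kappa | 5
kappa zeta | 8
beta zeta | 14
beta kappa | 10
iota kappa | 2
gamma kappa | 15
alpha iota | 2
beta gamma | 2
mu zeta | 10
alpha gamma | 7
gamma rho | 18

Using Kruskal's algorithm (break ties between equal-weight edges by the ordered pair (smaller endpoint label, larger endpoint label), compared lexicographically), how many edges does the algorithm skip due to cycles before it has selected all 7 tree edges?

6

Kruskal's algorithm — process edges by increasing weight (ties by edge label):
alpha iota (2): add — endpoints in different components.
beta gamma (2): add — endpoints in different components.
iota kappa (2): add — endpoints in different components.
alpha kappa (5): skip — kappa and alpha already connected.
alpha gamma (7): add — endpoints in different components.
kappa zeta (8): add — endpoints in different components.
beta kappa (10): skip — kappa and beta already connected.
mu zeta (10): add — endpoints in different components.
gamma zeta (13): skip — gamma and zeta already connected.
beta zeta (14): skip — beta and zeta already connected.
gamma kappa (15): skip — kappa and gamma already connected.
gamma mu (18): skip — mu and gamma already connected.
gamma rho (18): add — endpoints in different components.
Edges rejected before the tree was complete: 6.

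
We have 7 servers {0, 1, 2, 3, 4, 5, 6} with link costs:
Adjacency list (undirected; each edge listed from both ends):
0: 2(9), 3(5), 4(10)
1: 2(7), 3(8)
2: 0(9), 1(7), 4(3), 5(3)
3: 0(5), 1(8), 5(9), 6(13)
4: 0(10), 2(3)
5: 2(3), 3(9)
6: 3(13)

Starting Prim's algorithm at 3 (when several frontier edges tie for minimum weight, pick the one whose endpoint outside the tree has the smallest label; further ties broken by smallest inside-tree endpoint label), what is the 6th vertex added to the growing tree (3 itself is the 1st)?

Prim's algorithm from 3:
Step 1: frontier [0 3 5, 1 3 8, 3 5 9, 3 6 13] → take 0 3 (5); add 0.
Step 2: frontier [0 2 9, 0 4 10, 1 3 8, 3 5 9, 3 6 13] → take 1 3 (8); add 1.
Step 3: frontier [0 2 9, 0 4 10, 1 2 7, 3 5 9, 3 6 13] → take 1 2 (7); add 2.
Step 4: frontier [0 4 10, 2 4 3, 2 5 3, 3 5 9, 3 6 13] → take 2 4 (3); add 4.
Step 5: frontier [2 5 3, 3 5 9, 3 6 13] → take 2 5 (3); add 5.
Step 6: frontier [3 6 13] → take 3 6 (13); add 6.
Vertex order: 3, 0, 1, 2, 4, 5, 6. The 6th vertex is 5.

5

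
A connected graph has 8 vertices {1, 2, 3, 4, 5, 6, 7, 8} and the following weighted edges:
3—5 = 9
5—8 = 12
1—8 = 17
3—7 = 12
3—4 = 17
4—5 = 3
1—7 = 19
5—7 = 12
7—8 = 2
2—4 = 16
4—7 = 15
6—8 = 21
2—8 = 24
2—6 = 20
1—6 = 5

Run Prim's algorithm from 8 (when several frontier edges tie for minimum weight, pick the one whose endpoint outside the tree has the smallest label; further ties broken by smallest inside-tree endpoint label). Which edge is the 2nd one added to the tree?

Prim, starting at 8.
Step 1: cheapest edge leaving the tree is 7—8 (2); add 7.
Step 2: cheapest edge leaving the tree is 3—7 (12); add 3.
Step 3: cheapest edge leaving the tree is 3—5 (9); add 5.
Step 4: cheapest edge leaving the tree is 4—5 (3); add 4.
Step 5: cheapest edge leaving the tree is 2—4 (16); add 2.
Step 6: cheapest edge leaving the tree is 1—8 (17); add 1.
Step 7: cheapest edge leaving the tree is 1—6 (5); add 6.
The 2nd edge added is 3—7.

3-7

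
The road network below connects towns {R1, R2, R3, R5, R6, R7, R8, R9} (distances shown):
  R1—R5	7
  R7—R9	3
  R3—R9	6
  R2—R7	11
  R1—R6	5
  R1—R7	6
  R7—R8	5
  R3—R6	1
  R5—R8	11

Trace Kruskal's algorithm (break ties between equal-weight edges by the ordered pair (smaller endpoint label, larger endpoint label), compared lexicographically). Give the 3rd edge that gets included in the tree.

Kruskal's algorithm — process edges by increasing weight (ties by edge label):
R3—R6 (1): add — endpoints in different components.
R7—R9 (3): add — endpoints in different components.
R1—R6 (5): add — endpoints in different components.
R7—R8 (5): add — endpoints in different components.
R1—R7 (6): add — endpoints in different components.
R3—R9 (6): skip — R3 and R9 already connected.
R1—R5 (7): add — endpoints in different components.
R2—R7 (11): add — endpoints in different components.
The 3rd edge added is R1—R6.

R1-R6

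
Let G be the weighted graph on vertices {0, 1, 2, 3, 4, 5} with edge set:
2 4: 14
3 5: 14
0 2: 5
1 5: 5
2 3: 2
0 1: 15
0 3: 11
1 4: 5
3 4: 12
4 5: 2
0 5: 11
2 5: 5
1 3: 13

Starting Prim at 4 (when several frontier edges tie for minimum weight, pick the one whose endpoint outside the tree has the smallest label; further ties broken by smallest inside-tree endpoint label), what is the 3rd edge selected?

Prim, starting at 4.
Step 1: frontier [4 5 2, 1 4 5, 3 4 12, 2 4 14] → take 4 5 (2); add 5.
Step 2: frontier [1 4 5, 3 4 12, 2 4 14, 1 5 5, 2 5 5, 0 5 11, 3 5 14] → take 1 4 (5); add 1.
Step 3: frontier [1 3 13, 0 1 15, 3 4 12, 2 4 14, 2 5 5, 0 5 11, 3 5 14] → take 2 5 (5); add 2.
Step 4: frontier [1 3 13, 0 1 15, 2 3 2, 0 2 5, 3 4 12, 0 5 11, 3 5 14] → take 2 3 (2); add 3.
Step 5: frontier [0 1 15, 0 2 5, 0 3 11, 0 5 11] → take 0 2 (5); add 0.
The 3rd edge added is 2 5.

2-5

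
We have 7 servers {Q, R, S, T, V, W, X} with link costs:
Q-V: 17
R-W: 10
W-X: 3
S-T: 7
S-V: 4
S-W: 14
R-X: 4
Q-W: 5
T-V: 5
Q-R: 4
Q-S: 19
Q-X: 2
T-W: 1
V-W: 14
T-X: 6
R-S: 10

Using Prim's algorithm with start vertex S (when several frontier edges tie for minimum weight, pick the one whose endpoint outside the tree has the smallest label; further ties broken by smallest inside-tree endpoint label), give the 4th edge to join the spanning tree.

W-X

Grow the tree from S using Prim:
Step 1: cheapest edge leaving the tree is S-V (4); add V.
Step 2: cheapest edge leaving the tree is T-V (5); add T.
Step 3: cheapest edge leaving the tree is T-W (1); add W.
Step 4: cheapest edge leaving the tree is W-X (3); add X.
Step 5: cheapest edge leaving the tree is Q-X (2); add Q.
Step 6: cheapest edge leaving the tree is Q-R (4); add R.
The 4th edge added is W-X.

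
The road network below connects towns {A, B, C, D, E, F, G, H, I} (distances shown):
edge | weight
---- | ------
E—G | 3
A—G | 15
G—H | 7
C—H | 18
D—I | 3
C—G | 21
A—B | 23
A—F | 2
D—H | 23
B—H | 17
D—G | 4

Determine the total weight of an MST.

69

Sort edges by weight, then run Kruskal:
A—F (2): add — endpoints in different components.
D—I (3): add — endpoints in different components.
E—G (3): add — endpoints in different components.
D—G (4): add — endpoints in different components.
G—H (7): add — endpoints in different components.
A—G (15): add — endpoints in different components.
B—H (17): add — endpoints in different components.
C—H (18): add — endpoints in different components.
MST edges: A—F, D—I, E—G, D—G, G—H, A—G, B—H, C—H; total weight 2+3+3+4+7+15+17+18 = 69.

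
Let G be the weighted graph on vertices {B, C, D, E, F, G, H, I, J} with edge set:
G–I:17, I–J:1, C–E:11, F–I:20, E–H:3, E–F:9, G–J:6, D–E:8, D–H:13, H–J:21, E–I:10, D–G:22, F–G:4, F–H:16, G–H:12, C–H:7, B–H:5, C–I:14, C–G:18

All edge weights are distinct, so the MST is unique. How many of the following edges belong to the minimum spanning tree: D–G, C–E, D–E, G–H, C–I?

Kruskal: consider edges lightest-first.
I–J (1): add — endpoints in different components.
E–H (3): add — endpoints in different components.
F–G (4): add — endpoints in different components.
B–H (5): add — endpoints in different components.
G–J (6): add — endpoints in different components.
C–H (7): add — endpoints in different components.
D–E (8): add — endpoints in different components.
E–F (9): add — endpoints in different components.
MST edge set: {I–J, E–H, F–G, B–H, G–J, C–H, D–E, E–F}.
Of the listed edges, {D–E} are in the MST → 1.

1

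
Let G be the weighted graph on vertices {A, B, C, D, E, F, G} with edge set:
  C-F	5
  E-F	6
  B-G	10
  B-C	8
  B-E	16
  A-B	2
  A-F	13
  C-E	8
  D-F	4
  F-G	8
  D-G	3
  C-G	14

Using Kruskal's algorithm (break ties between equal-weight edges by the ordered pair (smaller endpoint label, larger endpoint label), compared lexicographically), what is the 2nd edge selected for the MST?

Kruskal: consider edges lightest-first.
A-B (2): add — endpoints in different components.
D-G (3): add — endpoints in different components.
D-F (4): add — endpoints in different components.
C-F (5): add — endpoints in different components.
E-F (6): add — endpoints in different components.
B-C (8): add — endpoints in different components.
The 2nd edge added is D-G.

D-G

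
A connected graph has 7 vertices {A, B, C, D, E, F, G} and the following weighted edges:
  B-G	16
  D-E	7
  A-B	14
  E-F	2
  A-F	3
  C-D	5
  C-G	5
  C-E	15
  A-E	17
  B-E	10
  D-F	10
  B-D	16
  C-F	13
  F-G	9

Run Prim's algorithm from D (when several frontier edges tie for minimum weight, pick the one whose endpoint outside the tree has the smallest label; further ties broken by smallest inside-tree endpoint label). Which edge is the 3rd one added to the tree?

Prim's algorithm from D:
Step 1: frontier [C-D 5, D-E 7, D-F 10, B-D 16] → take C-D (5); add C.
Step 2: frontier [C-G 5, C-F 13, C-E 15, D-E 7, D-F 10, B-D 16] → take C-G (5); add G.
Step 3: frontier [C-F 13, C-E 15, D-E 7, D-F 10, B-D 16, F-G 9, B-G 16] → take D-E (7); add E.
Step 4: frontier [C-F 13, D-F 10, B-D 16, E-F 2, B-E 10, A-E 17, F-G 9, B-G 16] → take E-F (2); add F.
Step 5: frontier [B-D 16, B-E 10, A-E 17, A-F 3, B-G 16] → take A-F (3); add A.
Step 6: frontier [A-B 14, B-D 16, B-E 10, B-G 16] → take B-E (10); add B.
The 3rd edge added is D-E.

D-E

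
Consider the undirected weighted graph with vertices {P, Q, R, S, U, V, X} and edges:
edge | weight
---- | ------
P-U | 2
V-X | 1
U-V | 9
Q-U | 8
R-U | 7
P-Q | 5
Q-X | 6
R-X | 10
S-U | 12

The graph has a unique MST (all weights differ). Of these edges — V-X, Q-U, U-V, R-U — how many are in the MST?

2

Kruskal's algorithm — process edges by increasing weight (ties by edge label):
V-X (1): add — endpoints in different components.
P-U (2): add — endpoints in different components.
P-Q (5): add — endpoints in different components.
Q-X (6): add — endpoints in different components.
R-U (7): add — endpoints in different components.
Q-U (8): skip — Q and U already connected.
U-V (9): skip — V and U already connected.
R-X (10): skip — R and X already connected.
S-U (12): add — endpoints in different components.
MST edge set: {V-X, P-U, P-Q, Q-X, R-U, S-U}.
Of the listed edges, {V-X, R-U} are in the MST → 2.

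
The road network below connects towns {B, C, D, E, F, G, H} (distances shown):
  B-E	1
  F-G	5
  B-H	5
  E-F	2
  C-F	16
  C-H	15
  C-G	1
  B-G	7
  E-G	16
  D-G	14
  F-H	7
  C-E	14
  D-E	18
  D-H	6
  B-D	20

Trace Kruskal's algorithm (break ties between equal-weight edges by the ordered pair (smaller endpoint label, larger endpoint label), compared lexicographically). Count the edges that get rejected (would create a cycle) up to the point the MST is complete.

Kruskal: consider edges lightest-first.
B-E (1): add. Components now {B,E} {C} {D} {F} {G} {H}
C-G (1): add. Components now {B,E} {C,G} {D} {F} {H}
E-F (2): add. Components now {B,E,F} {C,G} {D} {H}
B-H (5): add. Components now {B,E,F,H} {C,G} {D}
F-G (5): add. Components now {B,C,E,F,G,H} {D}
D-H (6): add. Components now {B,C,D,E,F,G,H}
Edges rejected before the tree was complete: 0.

0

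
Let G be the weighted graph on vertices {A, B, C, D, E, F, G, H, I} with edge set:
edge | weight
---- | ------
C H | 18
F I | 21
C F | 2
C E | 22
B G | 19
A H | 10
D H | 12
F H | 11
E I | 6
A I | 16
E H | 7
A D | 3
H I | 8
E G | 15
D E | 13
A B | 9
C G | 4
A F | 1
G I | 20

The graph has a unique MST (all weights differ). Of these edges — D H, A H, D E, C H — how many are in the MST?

Sort edges by weight, then run Kruskal:
A F (1): add — endpoints in different components.
C F (2): add — endpoints in different components.
A D (3): add — endpoints in different components.
C G (4): add — endpoints in different components.
E I (6): add — endpoints in different components.
E H (7): add — endpoints in different components.
H I (8): skip — H and I already connected.
A B (9): add — endpoints in different components.
A H (10): add — endpoints in different components.
MST edge set: {A F, C F, A D, C G, E I, E H, A B, A H}.
Of the listed edges, {A H} are in the MST → 1.

1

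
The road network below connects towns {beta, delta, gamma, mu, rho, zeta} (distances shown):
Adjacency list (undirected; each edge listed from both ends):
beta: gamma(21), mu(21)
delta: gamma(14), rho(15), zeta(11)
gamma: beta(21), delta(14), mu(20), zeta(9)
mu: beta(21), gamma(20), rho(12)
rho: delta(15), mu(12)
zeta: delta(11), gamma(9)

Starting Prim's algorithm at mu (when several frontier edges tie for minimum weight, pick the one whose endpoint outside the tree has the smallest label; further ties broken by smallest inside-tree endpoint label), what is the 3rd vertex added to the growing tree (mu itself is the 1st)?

Prim's algorithm from mu:
Step 1: frontier [mu-rho 12, gamma-mu 20, beta-mu 21] → take mu-rho (12); add rho.
Step 2: frontier [gamma-mu 20, beta-mu 21, delta-rho 15] → take delta-rho (15); add delta.
Step 3: frontier [delta-zeta 11, delta-gamma 14, gamma-mu 20, beta-mu 21] → take delta-zeta (11); add zeta.
Step 4: frontier [delta-gamma 14, gamma-mu 20, beta-mu 21, gamma-zeta 9] → take gamma-zeta (9); add gamma.
Step 5: frontier [beta-gamma 21, beta-mu 21] → take beta-gamma (21); add beta.
Vertex order: mu, rho, delta, zeta, gamma, beta. The 3rd vertex is delta.

delta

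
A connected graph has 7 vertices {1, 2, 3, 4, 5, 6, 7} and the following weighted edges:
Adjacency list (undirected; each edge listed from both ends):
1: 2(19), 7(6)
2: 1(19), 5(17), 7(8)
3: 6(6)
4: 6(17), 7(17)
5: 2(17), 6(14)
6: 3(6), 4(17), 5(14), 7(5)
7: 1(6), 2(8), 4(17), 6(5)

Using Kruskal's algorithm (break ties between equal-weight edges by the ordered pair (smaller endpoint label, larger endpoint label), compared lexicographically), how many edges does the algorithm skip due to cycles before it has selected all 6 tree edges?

1

Sort edges by weight, then run Kruskal:
6 7 (5): add — endpoints in different components.
1 7 (6): add — endpoints in different components.
3 6 (6): add — endpoints in different components.
2 7 (8): add — endpoints in different components.
5 6 (14): add — endpoints in different components.
2 5 (17): skip — 2 and 5 already connected.
4 6 (17): add — endpoints in different components.
Edges rejected before the tree was complete: 1.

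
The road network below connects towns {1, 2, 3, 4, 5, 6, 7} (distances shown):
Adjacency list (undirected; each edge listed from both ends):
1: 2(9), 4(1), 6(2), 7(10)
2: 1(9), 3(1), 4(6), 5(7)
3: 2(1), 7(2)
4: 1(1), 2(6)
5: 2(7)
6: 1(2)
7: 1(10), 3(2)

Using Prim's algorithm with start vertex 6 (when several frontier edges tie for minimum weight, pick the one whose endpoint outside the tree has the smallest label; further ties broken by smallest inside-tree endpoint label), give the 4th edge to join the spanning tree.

2-3

Grow the tree from 6 using Prim:
Step 1: cheapest edge leaving the tree is 1-6 (2); add 1.
Step 2: cheapest edge leaving the tree is 1-4 (1); add 4.
Step 3: cheapest edge leaving the tree is 2-4 (6); add 2.
Step 4: cheapest edge leaving the tree is 2-3 (1); add 3.
Step 5: cheapest edge leaving the tree is 3-7 (2); add 7.
Step 6: cheapest edge leaving the tree is 2-5 (7); add 5.
The 4th edge added is 2-3.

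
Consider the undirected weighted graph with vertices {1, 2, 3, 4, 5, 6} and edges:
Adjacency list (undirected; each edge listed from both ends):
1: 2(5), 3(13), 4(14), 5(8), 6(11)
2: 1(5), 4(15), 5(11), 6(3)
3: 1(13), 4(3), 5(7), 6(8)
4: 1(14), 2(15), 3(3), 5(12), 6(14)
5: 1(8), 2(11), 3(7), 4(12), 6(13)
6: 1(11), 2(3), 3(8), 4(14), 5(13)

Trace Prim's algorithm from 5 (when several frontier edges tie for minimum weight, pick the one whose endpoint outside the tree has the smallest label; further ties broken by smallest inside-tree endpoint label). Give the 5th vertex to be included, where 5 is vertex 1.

Prim, starting at 5.
Step 1: frontier [3 5 7, 1 5 8, 2 5 11, 4 5 12, 5 6 13] → take 3 5 (7); add 3.
Step 2: frontier [3 4 3, 3 6 8, 1 3 13, 1 5 8, 2 5 11, 4 5 12, 5 6 13] → take 3 4 (3); add 4.
Step 3: frontier [3 6 8, 1 3 13, 1 4 14, 4 6 14, 2 4 15, 1 5 8, 2 5 11, 5 6 13] → take 1 5 (8); add 1.
Step 4: frontier [1 2 5, 1 6 11, 3 6 8, 4 6 14, 2 4 15, 2 5 11, 5 6 13] → take 1 2 (5); add 2.
Step 5: frontier [1 6 11, 2 6 3, 3 6 8, 4 6 14, 5 6 13] → take 2 6 (3); add 6.
Vertex order: 5, 3, 4, 1, 2, 6. The 5th vertex is 2.

2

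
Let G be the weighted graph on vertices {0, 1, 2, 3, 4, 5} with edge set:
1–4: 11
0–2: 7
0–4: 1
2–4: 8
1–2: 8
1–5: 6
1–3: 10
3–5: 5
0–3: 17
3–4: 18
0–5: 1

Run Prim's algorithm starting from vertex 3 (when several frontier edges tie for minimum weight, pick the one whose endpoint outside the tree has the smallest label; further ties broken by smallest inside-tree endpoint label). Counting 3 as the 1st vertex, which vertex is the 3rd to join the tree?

Prim's algorithm from 3:
Step 1: frontier [3–5 5, 1–3 10, 0–3 17, 3–4 18] → take 3–5 (5); add 5.
Step 2: frontier [1–3 10, 0–3 17, 3–4 18, 0–5 1, 1–5 6] → take 0–5 (1); add 0.
Step 3: frontier [0–4 1, 0–2 7, 1–3 10, 3–4 18, 1–5 6] → take 0–4 (1); add 4.
Step 4: frontier [0–2 7, 1–3 10, 2–4 8, 1–4 11, 1–5 6] → take 1–5 (6); add 1.
Step 5: frontier [0–2 7, 1–2 8, 2–4 8] → take 0–2 (7); add 2.
Vertex order: 3, 5, 0, 4, 1, 2. The 3rd vertex is 0.

0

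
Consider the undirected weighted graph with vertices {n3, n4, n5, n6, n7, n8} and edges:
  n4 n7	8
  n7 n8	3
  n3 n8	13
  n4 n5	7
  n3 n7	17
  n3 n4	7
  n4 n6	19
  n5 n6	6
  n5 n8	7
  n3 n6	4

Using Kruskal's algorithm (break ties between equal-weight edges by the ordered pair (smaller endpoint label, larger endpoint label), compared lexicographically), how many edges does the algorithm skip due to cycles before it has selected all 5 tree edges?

Sort edges by weight, then run Kruskal:
n7 n8 (3): add — endpoints in different components.
n3 n6 (4): add — endpoints in different components.
n5 n6 (6): add — endpoints in different components.
n3 n4 (7): add — endpoints in different components.
n4 n5 (7): skip — n5 and n4 already connected.
n5 n8 (7): add — endpoints in different components.
Edges rejected before the tree was complete: 1.

1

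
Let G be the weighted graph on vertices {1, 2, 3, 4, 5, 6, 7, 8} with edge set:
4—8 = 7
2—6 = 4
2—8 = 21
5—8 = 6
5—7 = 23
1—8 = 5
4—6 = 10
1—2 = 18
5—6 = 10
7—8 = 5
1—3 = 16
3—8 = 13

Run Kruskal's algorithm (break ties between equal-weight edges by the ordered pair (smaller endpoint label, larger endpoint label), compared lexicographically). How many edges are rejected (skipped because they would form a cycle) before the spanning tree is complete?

1

Sort edges by weight, then run Kruskal:
2—6 (4): add — endpoints in different components.
1—8 (5): add — endpoints in different components.
7—8 (5): add — endpoints in different components.
5—8 (6): add — endpoints in different components.
4—8 (7): add — endpoints in different components.
4—6 (10): add — endpoints in different components.
5—6 (10): skip — 5 and 6 already connected.
3—8 (13): add — endpoints in different components.
Edges rejected before the tree was complete: 1.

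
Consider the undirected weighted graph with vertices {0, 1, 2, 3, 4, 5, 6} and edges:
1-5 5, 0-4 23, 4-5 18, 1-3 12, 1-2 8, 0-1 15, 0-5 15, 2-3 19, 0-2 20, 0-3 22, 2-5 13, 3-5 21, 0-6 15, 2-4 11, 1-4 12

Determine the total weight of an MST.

Grow the tree from 5 using Prim:
Step 1: cheapest edge leaving the tree is 1-5 (5); add 1.
Step 2: cheapest edge leaving the tree is 1-2 (8); add 2.
Step 3: cheapest edge leaving the tree is 2-4 (11); add 4.
Step 4: cheapest edge leaving the tree is 1-3 (12); add 3.
Step 5: cheapest edge leaving the tree is 0-1 (15); add 0.
Step 6: cheapest edge leaving the tree is 0-6 (15); add 6.
MST edges: 1-5, 1-2, 2-4, 1-3, 0-1, 0-6; total weight 5+8+11+12+15+15 = 66.

66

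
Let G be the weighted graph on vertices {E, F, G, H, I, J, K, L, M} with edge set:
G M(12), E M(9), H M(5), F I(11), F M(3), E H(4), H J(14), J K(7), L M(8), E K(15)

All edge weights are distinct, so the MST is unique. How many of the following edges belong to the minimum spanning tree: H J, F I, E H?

3

Kruskal's algorithm — process edges by increasing weight (ties by edge label):
F M (3): add — endpoints in different components.
E H (4): add — endpoints in different components.
H M (5): add — endpoints in different components.
J K (7): add — endpoints in different components.
L M (8): add — endpoints in different components.
E M (9): skip — E and M already connected.
F I (11): add — endpoints in different components.
G M (12): add — endpoints in different components.
H J (14): add — endpoints in different components.
MST edge set: {F M, E H, H M, J K, L M, F I, G M, H J}.
Of the listed edges, {H J, F I, E H} are in the MST → 3.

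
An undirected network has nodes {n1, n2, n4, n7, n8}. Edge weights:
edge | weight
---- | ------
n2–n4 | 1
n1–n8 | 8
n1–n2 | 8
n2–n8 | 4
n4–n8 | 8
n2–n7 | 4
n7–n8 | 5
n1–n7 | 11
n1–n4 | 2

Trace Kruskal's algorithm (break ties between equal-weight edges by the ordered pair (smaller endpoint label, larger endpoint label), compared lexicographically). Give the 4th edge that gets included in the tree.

Kruskal's algorithm — process edges by increasing weight (ties by edge label):
n2–n4 (1): add — endpoints in different components.
n1–n4 (2): add — endpoints in different components.
n2–n7 (4): add — endpoints in different components.
n2–n8 (4): add — endpoints in different components.
The 4th edge added is n2–n8.

n2-n8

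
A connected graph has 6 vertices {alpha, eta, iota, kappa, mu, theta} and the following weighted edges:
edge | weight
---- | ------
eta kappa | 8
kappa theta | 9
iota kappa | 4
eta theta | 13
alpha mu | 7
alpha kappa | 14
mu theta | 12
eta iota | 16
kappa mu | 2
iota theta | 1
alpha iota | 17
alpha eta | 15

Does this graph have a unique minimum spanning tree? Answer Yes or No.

Yes

Kruskal: consider edges lightest-first.
iota theta (1): add — endpoints in different components.
kappa mu (2): add — endpoints in different components.
iota kappa (4): add — endpoints in different components.
alpha mu (7): add — endpoints in different components.
eta kappa (8): add — endpoints in different components.
Every non-tree edge has weight strictly greater than the heaviest edge on the tree path between its endpoints, so the MST is unique.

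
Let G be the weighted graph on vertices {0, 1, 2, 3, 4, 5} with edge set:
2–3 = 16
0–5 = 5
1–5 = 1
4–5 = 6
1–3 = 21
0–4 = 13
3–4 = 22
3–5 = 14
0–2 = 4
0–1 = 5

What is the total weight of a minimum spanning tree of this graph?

30

Prim's algorithm from 2:
Step 1: frontier [0–2 4, 2–3 16] → take 0–2 (4); add 0.
Step 2: frontier [0–1 5, 0–5 5, 0–4 13, 2–3 16] → take 0–1 (5); add 1.
Step 3: frontier [0–5 5, 0–4 13, 1–5 1, 1–3 21, 2–3 16] → take 1–5 (1); add 5.
Step 4: frontier [0–4 13, 1–3 21, 2–3 16, 4–5 6, 3–5 14] → take 4–5 (6); add 4.
Step 5: frontier [1–3 21, 2–3 16, 3–4 22, 3–5 14] → take 3–5 (14); add 3.
MST edges: 0–2, 0–1, 1–5, 4–5, 3–5; total weight 4+5+1+6+14 = 30.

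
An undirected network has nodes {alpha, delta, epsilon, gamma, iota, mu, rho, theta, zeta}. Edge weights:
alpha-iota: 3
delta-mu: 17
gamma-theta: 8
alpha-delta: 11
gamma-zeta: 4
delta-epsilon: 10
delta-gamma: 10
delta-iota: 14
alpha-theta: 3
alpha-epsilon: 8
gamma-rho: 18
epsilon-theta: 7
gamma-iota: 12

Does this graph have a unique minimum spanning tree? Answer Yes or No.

No

Kruskal: consider edges lightest-first.
alpha-iota (3): add — endpoints in different components.
alpha-theta (3): add — endpoints in different components.
gamma-zeta (4): add — endpoints in different components.
epsilon-theta (7): add — endpoints in different components.
alpha-epsilon (8): skip — epsilon and alpha already connected.
gamma-theta (8): add — endpoints in different components.
delta-epsilon (10): add — endpoints in different components.
delta-gamma (10): skip — delta and gamma already connected.
alpha-delta (11): skip — delta and alpha already connected.
gamma-iota (12): skip — gamma and iota already connected.
delta-iota (14): skip — delta and iota already connected.
delta-mu (17): add — endpoints in different components.
gamma-rho (18): add — endpoints in different components.
Non-tree edge delta-gamma has weight 10, equal to the heaviest edge on its tree cycle — swapping gives another MST of the same weight. Not unique.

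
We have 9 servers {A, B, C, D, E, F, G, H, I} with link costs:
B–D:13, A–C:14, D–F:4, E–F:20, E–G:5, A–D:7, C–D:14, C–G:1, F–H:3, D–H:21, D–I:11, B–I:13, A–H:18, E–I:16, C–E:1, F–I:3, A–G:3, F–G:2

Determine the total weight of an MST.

30

Kruskal's algorithm — process edges by increasing weight (ties by edge label):
C–E (1): add — endpoints in different components.
C–G (1): add — endpoints in different components.
F–G (2): add — endpoints in different components.
A–G (3): add — endpoints in different components.
F–H (3): add — endpoints in different components.
F–I (3): add — endpoints in different components.
D–F (4): add — endpoints in different components.
E–G (5): skip — E and G already connected.
A–D (7): skip — A and D already connected.
D–I (11): skip — D and I already connected.
B–D (13): add — endpoints in different components.
MST edges: C–E, C–G, F–G, A–G, F–H, F–I, D–F, B–D; total weight 1+1+2+3+3+3+4+13 = 30.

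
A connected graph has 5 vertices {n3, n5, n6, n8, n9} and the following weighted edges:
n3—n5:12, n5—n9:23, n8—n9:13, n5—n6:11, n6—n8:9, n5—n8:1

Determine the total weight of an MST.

35

Grow the tree from n6 using Prim:
Step 1: cheapest edge leaving the tree is n6—n8 (9); add n8.
Step 2: cheapest edge leaving the tree is n5—n8 (1); add n5.
Step 3: cheapest edge leaving the tree is n3—n5 (12); add n3.
Step 4: cheapest edge leaving the tree is n8—n9 (13); add n9.
MST edges: n6—n8, n5—n8, n3—n5, n8—n9; total weight 9+1+12+13 = 35.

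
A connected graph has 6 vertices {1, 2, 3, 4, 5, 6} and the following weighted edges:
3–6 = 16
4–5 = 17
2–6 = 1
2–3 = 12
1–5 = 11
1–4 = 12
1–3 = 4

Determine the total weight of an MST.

Kruskal's algorithm — process edges by increasing weight (ties by edge label):
2–6 (1): add. Components now {1} {2,6} {3} {4} {5}
1–3 (4): add. Components now {1,3} {2,6} {4} {5}
1–5 (11): add. Components now {1,3,5} {2,6} {4}
1–4 (12): add. Components now {1,3,4,5} {2,6}
2–3 (12): add. Components now {1,2,3,4,5,6}
MST edges: 2–6, 1–3, 1–5, 1–4, 2–3; total weight 1+4+11+12+12 = 40.

40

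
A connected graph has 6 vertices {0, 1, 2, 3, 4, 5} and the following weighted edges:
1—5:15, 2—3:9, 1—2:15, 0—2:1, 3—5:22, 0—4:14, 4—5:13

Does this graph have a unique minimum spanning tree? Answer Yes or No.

No

Kruskal's algorithm — process edges by increasing weight (ties by edge label):
0—2 (1): add. Components now {0,2} {1} {3} {4} {5}
2—3 (9): add. Components now {0,2,3} {1} {4} {5}
4—5 (13): add. Components now {0,2,3} {1} {4,5}
0—4 (14): add. Components now {0,2,3,4,5} {1}
1—2 (15): add. Components now {0,1,2,3,4,5}
Non-tree edge 1—5 has weight 15, equal to the heaviest edge on its tree cycle — swapping gives another MST of the same weight. Not unique.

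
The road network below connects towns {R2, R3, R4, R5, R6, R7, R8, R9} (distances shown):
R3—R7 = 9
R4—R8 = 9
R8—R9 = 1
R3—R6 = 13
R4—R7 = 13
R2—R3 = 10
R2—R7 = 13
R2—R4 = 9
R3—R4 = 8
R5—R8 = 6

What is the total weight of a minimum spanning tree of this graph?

Kruskal's algorithm — process edges by increasing weight (ties by edge label):
R8—R9 (1): add — endpoints in different components.
R5—R8 (6): add — endpoints in different components.
R3—R4 (8): add — endpoints in different components.
R2—R4 (9): add — endpoints in different components.
R3—R7 (9): add — endpoints in different components.
R4—R8 (9): add — endpoints in different components.
R2—R3 (10): skip — R2 and R3 already connected.
R2—R7 (13): skip — R2 and R7 already connected.
R3—R6 (13): add — endpoints in different components.
MST edges: R8—R9, R5—R8, R3—R4, R2—R4, R3—R7, R4—R8, R3—R6; total weight 1+6+8+9+9+9+13 = 55.

55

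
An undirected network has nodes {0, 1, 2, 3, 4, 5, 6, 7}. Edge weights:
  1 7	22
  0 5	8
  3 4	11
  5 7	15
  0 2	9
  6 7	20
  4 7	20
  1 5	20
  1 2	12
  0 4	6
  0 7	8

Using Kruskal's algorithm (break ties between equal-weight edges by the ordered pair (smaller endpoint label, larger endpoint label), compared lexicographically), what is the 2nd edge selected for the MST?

0-5

Sort edges by weight, then run Kruskal:
0 4 (6): add — endpoints in different components.
0 5 (8): add — endpoints in different components.
0 7 (8): add — endpoints in different components.
0 2 (9): add — endpoints in different components.
3 4 (11): add — endpoints in different components.
1 2 (12): add — endpoints in different components.
5 7 (15): skip — 5 and 7 already connected.
1 5 (20): skip — 1 and 5 already connected.
4 7 (20): skip — 4 and 7 already connected.
6 7 (20): add — endpoints in different components.
The 2nd edge added is 0 5.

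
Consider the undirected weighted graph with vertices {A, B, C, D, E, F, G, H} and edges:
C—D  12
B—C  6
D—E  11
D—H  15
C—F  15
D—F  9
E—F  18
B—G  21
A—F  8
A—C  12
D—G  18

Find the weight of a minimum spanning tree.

79

Sort edges by weight, then run Kruskal:
B—C (6): add — endpoints in different components.
A—F (8): add — endpoints in different components.
D—F (9): add — endpoints in different components.
D—E (11): add — endpoints in different components.
A—C (12): add — endpoints in different components.
C—D (12): skip — C and D already connected.
C—F (15): skip — C and F already connected.
D—H (15): add — endpoints in different components.
D—G (18): add — endpoints in different components.
MST edges: B—C, A—F, D—F, D—E, A—C, D—H, D—G; total weight 6+8+9+11+12+15+18 = 79.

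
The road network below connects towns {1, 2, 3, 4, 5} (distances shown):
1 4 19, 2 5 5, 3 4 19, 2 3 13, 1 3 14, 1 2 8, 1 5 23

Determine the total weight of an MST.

Sort edges by weight, then run Kruskal:
2 5 (5): add. Components now {1} {2,5} {3} {4}
1 2 (8): add. Components now {1,2,5} {3} {4}
2 3 (13): add. Components now {1,2,3,5} {4}
1 3 (14): skip — 1 and 3 already connected.
1 4 (19): add. Components now {1,2,3,4,5}
MST edges: 2 5, 1 2, 2 3, 1 4; total weight 5+8+13+19 = 45.

45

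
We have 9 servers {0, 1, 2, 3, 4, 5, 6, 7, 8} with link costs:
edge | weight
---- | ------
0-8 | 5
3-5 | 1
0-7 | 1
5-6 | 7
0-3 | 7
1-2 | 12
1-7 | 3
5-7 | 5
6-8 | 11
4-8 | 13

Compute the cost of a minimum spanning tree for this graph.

47

Prim's algorithm from 5:
Step 1: frontier [3-5 1, 5-7 5, 5-6 7] → take 3-5 (1); add 3.
Step 2: frontier [0-3 7, 5-7 5, 5-6 7] → take 5-7 (5); add 7.
Step 3: frontier [0-3 7, 5-6 7, 0-7 1, 1-7 3] → take 0-7 (1); add 0.
Step 4: frontier [0-8 5, 5-6 7, 1-7 3] → take 1-7 (3); add 1.
Step 5: frontier [0-8 5, 1-2 12, 5-6 7] → take 0-8 (5); add 8.
Step 6: frontier [1-2 12, 5-6 7, 6-8 11, 4-8 13] → take 5-6 (7); add 6.
Step 7: frontier [1-2 12, 4-8 13] → take 1-2 (12); add 2.
Step 8: frontier [4-8 13] → take 4-8 (13); add 4.
MST edges: 3-5, 5-7, 0-7, 1-7, 0-8, 5-6, 1-2, 4-8; total weight 1+5+1+3+5+7+12+13 = 47.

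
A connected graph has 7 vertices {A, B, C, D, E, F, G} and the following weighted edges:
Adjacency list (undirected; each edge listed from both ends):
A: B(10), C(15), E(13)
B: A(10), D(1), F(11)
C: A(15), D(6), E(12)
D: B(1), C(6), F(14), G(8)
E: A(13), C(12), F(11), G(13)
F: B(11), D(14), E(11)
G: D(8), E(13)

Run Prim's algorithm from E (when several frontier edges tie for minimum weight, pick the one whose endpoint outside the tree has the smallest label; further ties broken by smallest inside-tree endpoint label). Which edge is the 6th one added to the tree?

Prim, starting at E.
Step 1: frontier [E—F 11, C—E 12, A—E 13, E—G 13] → take E—F (11); add F.
Step 2: frontier [C—E 12, A—E 13, E—G 13, B—F 11, D—F 14] → take B—F (11); add B.
Step 3: frontier [B—D 1, A—B 10, C—E 12, A—E 13, E—G 13, D—F 14] → take B—D (1); add D.
Step 4: frontier [A—B 10, C—D 6, D—G 8, C—E 12, A—E 13, E—G 13] → take C—D (6); add C.
Step 5: frontier [A—B 10, A—C 15, D—G 8, A—E 13, E—G 13] → take D—G (8); add G.
Step 6: frontier [A—B 10, A—C 15, A—E 13] → take A—B (10); add A.
The 6th edge added is A—B.

A-B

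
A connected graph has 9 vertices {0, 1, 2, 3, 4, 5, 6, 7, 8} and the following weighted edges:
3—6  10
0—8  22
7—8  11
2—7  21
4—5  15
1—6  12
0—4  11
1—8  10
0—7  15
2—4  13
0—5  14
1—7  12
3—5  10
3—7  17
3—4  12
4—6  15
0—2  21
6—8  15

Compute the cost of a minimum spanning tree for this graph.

89

Kruskal's algorithm — process edges by increasing weight (ties by edge label):
1—8 (10): add — endpoints in different components.
3—5 (10): add — endpoints in different components.
3—6 (10): add — endpoints in different components.
0—4 (11): add — endpoints in different components.
7—8 (11): add — endpoints in different components.
1—6 (12): add — endpoints in different components.
1—7 (12): skip — 1 and 7 already connected.
3—4 (12): add — endpoints in different components.
2—4 (13): add — endpoints in different components.
MST edges: 1—8, 3—5, 3—6, 0—4, 7—8, 1—6, 3—4, 2—4; total weight 10+10+10+11+11+12+12+13 = 89.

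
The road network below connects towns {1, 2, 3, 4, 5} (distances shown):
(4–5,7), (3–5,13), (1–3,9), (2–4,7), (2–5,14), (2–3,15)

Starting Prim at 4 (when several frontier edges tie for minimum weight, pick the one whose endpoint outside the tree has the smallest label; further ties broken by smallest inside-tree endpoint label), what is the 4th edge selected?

1-3

Prim, starting at 4.
Step 1: cheapest edge leaving the tree is 2–4 (7); add 2.
Step 2: cheapest edge leaving the tree is 4–5 (7); add 5.
Step 3: cheapest edge leaving the tree is 3–5 (13); add 3.
Step 4: cheapest edge leaving the tree is 1–3 (9); add 1.
The 4th edge added is 1–3.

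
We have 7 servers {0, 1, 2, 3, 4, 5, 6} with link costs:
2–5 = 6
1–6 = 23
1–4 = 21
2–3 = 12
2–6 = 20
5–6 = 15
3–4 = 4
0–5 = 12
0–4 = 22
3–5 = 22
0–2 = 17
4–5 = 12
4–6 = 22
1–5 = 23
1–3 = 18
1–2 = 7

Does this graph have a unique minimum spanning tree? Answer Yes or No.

No

Kruskal's algorithm — process edges by increasing weight (ties by edge label):
3–4 (4): add — endpoints in different components.
2–5 (6): add — endpoints in different components.
1–2 (7): add — endpoints in different components.
0–5 (12): add — endpoints in different components.
2–3 (12): add — endpoints in different components.
4–5 (12): skip — 4 and 5 already connected.
5–6 (15): add — endpoints in different components.
Non-tree edge 4–5 has weight 12, equal to the heaviest edge on its tree cycle — swapping gives another MST of the same weight. Not unique.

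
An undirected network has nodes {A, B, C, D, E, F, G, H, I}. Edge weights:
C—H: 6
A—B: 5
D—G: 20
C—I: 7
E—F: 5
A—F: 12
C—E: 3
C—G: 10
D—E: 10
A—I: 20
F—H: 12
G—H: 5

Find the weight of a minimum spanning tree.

Prim, starting at I.
Step 1: cheapest edge leaving the tree is C—I (7); add C.
Step 2: cheapest edge leaving the tree is C—E (3); add E.
Step 3: cheapest edge leaving the tree is E—F (5); add F.
Step 4: cheapest edge leaving the tree is C—H (6); add H.
Step 5: cheapest edge leaving the tree is G—H (5); add G.
Step 6: cheapest edge leaving the tree is D—E (10); add D.
Step 7: cheapest edge leaving the tree is A—F (12); add A.
Step 8: cheapest edge leaving the tree is A—B (5); add B.
MST edges: C—I, C—E, E—F, C—H, G—H, D—E, A—F, A—B; total weight 7+3+5+6+5+10+12+5 = 53.

53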